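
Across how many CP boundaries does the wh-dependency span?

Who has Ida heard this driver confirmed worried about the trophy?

2

"who" is extracted from the subject of "worried".
Boundaries crossed, outermost first: [Ø], [Ø] — 2 in total.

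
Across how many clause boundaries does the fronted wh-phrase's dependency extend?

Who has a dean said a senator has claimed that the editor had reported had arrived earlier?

"who" is extracted from the subject of "arrived".
Boundaries crossed, outermost first: [Ø], [that], [Ø] — 3 in total.

3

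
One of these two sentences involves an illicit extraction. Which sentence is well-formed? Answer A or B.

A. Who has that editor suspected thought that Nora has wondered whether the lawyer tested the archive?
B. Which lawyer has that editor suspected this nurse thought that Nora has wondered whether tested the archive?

In B, the wh-phrase is extracted from inside a wh-island (introduced by "whether"), which blocks movement.
In A, the extraction path crosses only that-complement boundaries, which are transparent.
So A is grammatical.

A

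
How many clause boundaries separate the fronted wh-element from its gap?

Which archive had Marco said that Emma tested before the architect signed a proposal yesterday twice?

1

"which archive" is extracted from the object of "tested".
Boundaries crossed, outermost first: [that] — 1 in total.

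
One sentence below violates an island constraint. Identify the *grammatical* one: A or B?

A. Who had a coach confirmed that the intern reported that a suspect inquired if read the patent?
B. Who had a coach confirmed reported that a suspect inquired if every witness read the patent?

B

In A, the wh-phrase is extracted from inside a wh-island (introduced by "if"), which blocks movement.
In B, the extraction path crosses only that-complement boundaries, which are transparent.
So B is grammatical.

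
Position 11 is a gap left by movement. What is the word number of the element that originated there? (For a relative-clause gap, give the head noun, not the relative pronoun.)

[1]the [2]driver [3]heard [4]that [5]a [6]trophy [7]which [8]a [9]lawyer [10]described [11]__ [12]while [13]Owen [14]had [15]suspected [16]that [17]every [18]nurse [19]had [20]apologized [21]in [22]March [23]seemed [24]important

The gap at 11 is the object of "described", inside a relative clause.
The relative pronoun is "which" (word 7); it is bound by the head noun immediately before it.
Its filler is the head noun "trophy", at word 6.

6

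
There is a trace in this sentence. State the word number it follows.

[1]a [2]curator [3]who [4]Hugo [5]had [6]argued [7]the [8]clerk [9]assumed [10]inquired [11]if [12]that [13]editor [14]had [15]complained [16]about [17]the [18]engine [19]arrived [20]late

9

The displaced element is "a curator" (word 2).
It is linked across 2 clause boundaries (Ø → Ø).
It functions as the subject of "inquired", so the gap sits immediately after word 9 ("assumed").
Base order: Hugo had argued the clerk assumed that a curator inquired if that editor had complained about the engine.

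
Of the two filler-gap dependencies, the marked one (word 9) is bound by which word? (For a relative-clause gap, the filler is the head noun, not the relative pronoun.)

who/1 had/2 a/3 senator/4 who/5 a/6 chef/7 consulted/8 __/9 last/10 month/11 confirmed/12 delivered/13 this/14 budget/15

4

The marked gap is inside the relative clause, the direct object of "consulted".
Its filler is the head noun "senator" (via "who"), at word 4.
(The other dependency links word 1 to a gap after word 12.)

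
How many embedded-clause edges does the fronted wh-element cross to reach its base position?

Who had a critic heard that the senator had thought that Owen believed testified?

"who" is extracted from the subject of "testified".
Boundaries crossed, outermost first: [that], [that], [Ø] — 3 in total.

3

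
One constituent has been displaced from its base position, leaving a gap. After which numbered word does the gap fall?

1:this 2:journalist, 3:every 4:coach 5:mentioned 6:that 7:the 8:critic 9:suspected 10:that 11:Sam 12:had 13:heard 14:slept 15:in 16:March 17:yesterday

13

The displaced element is "this journalist" (word 2).
It is linked across 3 clause boundaries (that → that → Ø).
It functions as the subject of "slept", so the gap sits immediately after word 13 ("heard").
Base order: Every coach mentioned that the critic suspected that Sam had heard that this journalist slept in March yesterday.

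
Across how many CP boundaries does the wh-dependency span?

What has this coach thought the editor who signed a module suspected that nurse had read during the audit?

2

"what" is extracted from the object of "read".
Boundaries crossed, outermost first: [Ø], [Ø] — 2 in total.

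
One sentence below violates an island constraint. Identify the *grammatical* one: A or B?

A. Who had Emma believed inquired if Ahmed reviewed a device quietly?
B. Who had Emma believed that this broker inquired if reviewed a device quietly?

A

In B, the wh-phrase is extracted from inside a wh-island (introduced by "if"), which blocks movement.
In A, the extraction path crosses only that-complement boundaries, which are transparent.
So A is grammatical.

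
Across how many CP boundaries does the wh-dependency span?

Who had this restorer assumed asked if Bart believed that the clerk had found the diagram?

"who" is extracted from the subject of "asked".
Boundaries crossed, outermost first: [Ø] — 1 in total.

1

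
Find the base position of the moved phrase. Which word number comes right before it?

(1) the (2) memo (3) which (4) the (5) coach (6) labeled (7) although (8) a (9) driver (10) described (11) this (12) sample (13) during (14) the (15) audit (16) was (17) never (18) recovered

6

The displaced element is "the memo" (word 2).
It functions as the direct object of "labeled", so the gap sits immediately after word 6 ("labeled").
Base order: The coach labeled the memo although a driver described this sample during the audit.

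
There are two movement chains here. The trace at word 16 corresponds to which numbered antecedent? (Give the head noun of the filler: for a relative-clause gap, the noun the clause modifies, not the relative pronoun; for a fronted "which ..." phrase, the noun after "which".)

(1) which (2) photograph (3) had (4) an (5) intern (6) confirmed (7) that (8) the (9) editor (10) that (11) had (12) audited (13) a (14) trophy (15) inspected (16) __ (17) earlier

2

The marked gap is the direct object of "inspected".
Its filler is the fronted wh-phrase "which photograph", at word 2.
(The other dependency links word 9 to a gap after word 10.)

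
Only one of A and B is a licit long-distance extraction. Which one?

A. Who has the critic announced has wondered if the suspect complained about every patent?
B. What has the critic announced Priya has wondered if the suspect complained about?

In B, the wh-phrase is extracted from inside a wh-island (introduced by "if"), which blocks movement.
In A, the extraction path crosses only that-complement boundaries, which are transparent.
So A is grammatical.

A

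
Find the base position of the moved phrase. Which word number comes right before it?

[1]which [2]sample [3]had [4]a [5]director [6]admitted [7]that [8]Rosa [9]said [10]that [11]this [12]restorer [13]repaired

The displaced element is "which sample" (word 2).
It is linked across 2 clause boundaries (that → that).
It functions as the direct object of "repaired", so the gap sits immediately after word 13 ("repaired").
Base order: A director had admitted that Rosa said that this restorer repaired which sample.

13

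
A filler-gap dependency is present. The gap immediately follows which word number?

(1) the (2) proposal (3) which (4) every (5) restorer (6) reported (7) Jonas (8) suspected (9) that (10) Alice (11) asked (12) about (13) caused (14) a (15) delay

12

The displaced element is "the proposal" (word 2).
It is linked across 2 clause boundaries (Ø → that).
It functions as the object of the preposition "about" of "asked", so the gap sits immediately after word 12 ("about").
Base order: Every restorer reported Jonas suspected that Alice asked about the proposal.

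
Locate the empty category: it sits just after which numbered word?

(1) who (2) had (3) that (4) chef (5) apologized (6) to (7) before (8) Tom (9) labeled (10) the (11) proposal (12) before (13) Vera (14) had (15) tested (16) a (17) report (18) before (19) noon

The displaced element is "who" (word 1).
It functions as the object of the preposition "to" of "apologized", so the gap sits immediately after word 6 ("to").
Base order: That chef had apologized to who before Tom labeled the proposal before Vera had tested a report before noon.

6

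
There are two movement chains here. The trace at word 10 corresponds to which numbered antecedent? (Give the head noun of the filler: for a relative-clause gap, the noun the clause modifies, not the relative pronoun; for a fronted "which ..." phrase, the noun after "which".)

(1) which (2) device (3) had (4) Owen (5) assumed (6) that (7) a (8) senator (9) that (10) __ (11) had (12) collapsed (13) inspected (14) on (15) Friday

The marked gap is inside the relative clause, the subject of "collapsed".
Its filler is the head noun "senator" (via "that"), at word 8.
(The other dependency links word 2 to a gap after word 13.)

8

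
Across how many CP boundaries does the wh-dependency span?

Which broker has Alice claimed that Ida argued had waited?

2

"which broker" is extracted from the subject of "waited".
Boundaries crossed, outermost first: [that], [Ø] — 2 in total.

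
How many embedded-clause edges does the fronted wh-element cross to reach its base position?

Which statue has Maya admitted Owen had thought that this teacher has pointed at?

2

"which statue" is extracted from the PP object of "pointed".
Boundaries crossed, outermost first: [Ø], [that] — 2 in total.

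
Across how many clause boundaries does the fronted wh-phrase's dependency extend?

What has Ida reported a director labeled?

1

"what" is extracted from the object of "labeled".
Boundaries crossed, outermost first: [Ø] — 1 in total.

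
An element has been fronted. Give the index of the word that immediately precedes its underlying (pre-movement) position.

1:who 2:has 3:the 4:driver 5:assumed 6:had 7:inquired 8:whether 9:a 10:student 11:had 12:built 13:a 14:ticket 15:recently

The displaced element is "who" (word 1).
It is linked across 1 clause boundary (Ø).
It functions as the subject of "inquired", so the gap sits immediately after word 5 ("assumed").
Base order: The driver has assumed that who had inquired whether a student had built a ticket recently.

5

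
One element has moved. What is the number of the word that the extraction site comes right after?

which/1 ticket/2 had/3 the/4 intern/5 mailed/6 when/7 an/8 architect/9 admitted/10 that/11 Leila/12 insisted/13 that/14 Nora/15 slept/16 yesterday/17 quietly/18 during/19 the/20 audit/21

The displaced element is "which ticket" (word 2).
It functions as the direct object of "mailed", so the gap sits immediately after word 6 ("mailed").
Base order: The intern had mailed which ticket when an architect admitted that Leila insisted that Nora slept yesterday quietly during the audit.

6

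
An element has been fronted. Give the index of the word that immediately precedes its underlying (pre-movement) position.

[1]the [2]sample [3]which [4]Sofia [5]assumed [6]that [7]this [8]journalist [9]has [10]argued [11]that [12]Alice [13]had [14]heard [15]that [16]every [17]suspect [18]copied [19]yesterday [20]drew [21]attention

The displaced element is "the sample" (word 2).
It is linked across 3 clause boundaries (that → that → that).
It functions as the direct object of "copied", so the gap sits immediately after word 18 ("copied").
Base order: Sofia assumed that this journalist has argued that Alice had heard that every suspect copied the sample yesterday.

18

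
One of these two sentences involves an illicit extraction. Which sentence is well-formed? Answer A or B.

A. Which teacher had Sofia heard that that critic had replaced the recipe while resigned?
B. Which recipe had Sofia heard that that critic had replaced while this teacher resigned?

In A, the wh-phrase is extracted from inside an adjunct island (introduced by "while"), which blocks movement.
In B, the extraction path crosses only that-complement boundaries, which are transparent.
So B is grammatical.

B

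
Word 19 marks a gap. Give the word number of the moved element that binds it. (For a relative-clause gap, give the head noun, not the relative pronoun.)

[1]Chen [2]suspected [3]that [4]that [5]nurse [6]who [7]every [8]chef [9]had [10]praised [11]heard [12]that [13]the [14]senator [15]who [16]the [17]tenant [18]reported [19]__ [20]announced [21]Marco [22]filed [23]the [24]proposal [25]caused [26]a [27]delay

The gap at 19 is the subject of "announced", inside a relative clause.
The relative pronoun is "who" (word 15); it is bound by the head noun immediately before it.
Its filler is the head noun "senator", at word 14.

14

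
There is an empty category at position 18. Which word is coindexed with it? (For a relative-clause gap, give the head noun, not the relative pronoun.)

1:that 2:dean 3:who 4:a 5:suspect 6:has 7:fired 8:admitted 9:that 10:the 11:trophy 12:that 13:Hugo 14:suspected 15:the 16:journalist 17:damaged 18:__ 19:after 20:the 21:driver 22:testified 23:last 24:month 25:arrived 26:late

The gap at 18 is the object of "damaged", inside a relative clause.
The relative pronoun is "that" (word 12); it is bound by the head noun immediately before it.
Its filler is the head noun "trophy", at word 11.

11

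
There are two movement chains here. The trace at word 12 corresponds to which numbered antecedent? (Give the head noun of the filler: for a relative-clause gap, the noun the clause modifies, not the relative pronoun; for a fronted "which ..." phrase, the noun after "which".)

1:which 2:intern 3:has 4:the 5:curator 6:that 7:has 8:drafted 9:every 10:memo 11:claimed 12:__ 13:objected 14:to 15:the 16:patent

2

The marked gap is the subject of "objected".
Its filler is the fronted wh-phrase "which intern", at word 2.
(The other dependency links word 5 to a gap after word 6.)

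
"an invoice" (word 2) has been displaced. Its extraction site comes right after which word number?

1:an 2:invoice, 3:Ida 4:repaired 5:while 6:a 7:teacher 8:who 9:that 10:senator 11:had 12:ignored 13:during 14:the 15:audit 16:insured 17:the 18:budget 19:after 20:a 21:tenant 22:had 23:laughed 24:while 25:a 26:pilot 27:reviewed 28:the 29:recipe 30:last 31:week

4

The displaced element is "an invoice" (word 2).
It functions as the direct object of "repaired", so the gap sits immediately after word 4 ("repaired").
Base order: Ida repaired an invoice while a teacher who that senator had ignored during the audit insured the budget after a tenant had laughed while a pilot reviewed the recipe last week.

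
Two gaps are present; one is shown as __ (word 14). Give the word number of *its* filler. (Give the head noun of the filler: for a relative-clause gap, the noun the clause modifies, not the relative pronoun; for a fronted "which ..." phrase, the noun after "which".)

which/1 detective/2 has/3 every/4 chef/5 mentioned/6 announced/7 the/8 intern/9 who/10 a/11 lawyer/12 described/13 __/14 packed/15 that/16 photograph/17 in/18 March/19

9

The marked gap is inside the relative clause, the direct object of "described".
Its filler is the head noun "intern" (via "who"), at word 9.
(The other dependency links word 2 to a gap after word 6.)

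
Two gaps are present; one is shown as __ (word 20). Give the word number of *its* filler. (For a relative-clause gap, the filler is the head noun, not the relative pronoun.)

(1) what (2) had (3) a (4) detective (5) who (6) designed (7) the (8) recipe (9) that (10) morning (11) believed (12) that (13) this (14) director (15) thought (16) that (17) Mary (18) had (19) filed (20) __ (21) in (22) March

The marked gap is the direct object of "filed".
Its filler is the fronted wh-phrase "what", at word 1.
(The other dependency links word 4 to a gap after word 5.)

1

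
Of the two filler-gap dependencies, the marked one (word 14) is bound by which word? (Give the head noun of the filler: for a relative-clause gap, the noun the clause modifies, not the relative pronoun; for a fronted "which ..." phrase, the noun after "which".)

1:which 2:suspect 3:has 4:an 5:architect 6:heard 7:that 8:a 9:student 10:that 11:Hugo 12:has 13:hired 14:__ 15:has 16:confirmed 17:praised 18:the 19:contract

The marked gap is inside the relative clause, the direct object of "hired".
Its filler is the head noun "student" (via "that"), at word 9.
(The other dependency links word 2 to a gap after word 16.)

9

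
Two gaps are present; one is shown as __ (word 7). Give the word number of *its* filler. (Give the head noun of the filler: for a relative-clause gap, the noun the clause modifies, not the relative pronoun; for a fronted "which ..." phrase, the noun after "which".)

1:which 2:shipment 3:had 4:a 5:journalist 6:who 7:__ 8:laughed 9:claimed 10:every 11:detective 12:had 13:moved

The marked gap is inside the relative clause, the subject of "laughed".
Its filler is the head noun "journalist" (via "who"), at word 5.
(The other dependency links word 2 to a gap after word 13.)

5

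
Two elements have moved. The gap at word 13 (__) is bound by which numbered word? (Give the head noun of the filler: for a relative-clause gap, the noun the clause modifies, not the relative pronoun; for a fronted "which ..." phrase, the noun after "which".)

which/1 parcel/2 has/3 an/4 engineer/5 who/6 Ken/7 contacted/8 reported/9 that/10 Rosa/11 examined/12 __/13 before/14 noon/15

2

The marked gap is the direct object of "examined".
Its filler is the fronted wh-phrase "which parcel", at word 2.
(The other dependency links word 5 to a gap after word 8.)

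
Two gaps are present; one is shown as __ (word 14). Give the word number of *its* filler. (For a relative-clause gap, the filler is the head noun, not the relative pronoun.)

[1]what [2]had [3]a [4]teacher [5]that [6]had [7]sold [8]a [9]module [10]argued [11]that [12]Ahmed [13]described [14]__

The marked gap is the direct object of "described".
Its filler is the fronted wh-phrase "what", at word 1.
(The other dependency links word 4 to a gap after word 5.)

1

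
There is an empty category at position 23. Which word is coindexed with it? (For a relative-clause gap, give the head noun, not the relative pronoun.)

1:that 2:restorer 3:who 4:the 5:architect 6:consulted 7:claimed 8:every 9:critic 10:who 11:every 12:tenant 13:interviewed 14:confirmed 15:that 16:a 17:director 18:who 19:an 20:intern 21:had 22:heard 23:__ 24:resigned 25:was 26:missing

17

The gap at 23 is the subject of "resigned", inside a relative clause.
The relative pronoun is "who" (word 18); it is bound by the head noun immediately before it.
Its filler is the head noun "director", at word 17.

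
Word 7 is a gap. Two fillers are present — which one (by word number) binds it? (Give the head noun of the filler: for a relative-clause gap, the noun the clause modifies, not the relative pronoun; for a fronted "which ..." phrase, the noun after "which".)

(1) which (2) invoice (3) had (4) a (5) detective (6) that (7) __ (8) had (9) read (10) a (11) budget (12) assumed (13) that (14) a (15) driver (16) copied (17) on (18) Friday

The marked gap is inside the relative clause, the subject of "read".
Its filler is the head noun "detective" (via "that"), at word 5.
(The other dependency links word 2 to a gap after word 16.)

5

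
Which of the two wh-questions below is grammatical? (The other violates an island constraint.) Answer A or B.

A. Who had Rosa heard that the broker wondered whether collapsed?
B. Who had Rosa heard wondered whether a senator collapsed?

In A, the wh-phrase is extracted from inside a wh-island (introduced by "whether"), which blocks movement.
In B, the extraction path crosses only that-complement boundaries, which are transparent.
So B is grammatical.

B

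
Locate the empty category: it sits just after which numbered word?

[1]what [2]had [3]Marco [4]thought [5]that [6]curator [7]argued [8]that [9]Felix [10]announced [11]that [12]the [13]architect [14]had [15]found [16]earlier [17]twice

15

The displaced element is "what" (word 1).
It is linked across 3 clause boundaries (Ø → that → that).
It functions as the direct object of "found", so the gap sits immediately after word 15 ("found").
Base order: Marco had thought that curator argued that Felix announced that the architect had found what earlier twice.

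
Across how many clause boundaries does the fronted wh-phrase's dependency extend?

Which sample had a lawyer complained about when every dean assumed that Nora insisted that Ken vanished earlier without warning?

0

"which sample" originates inside the matrix clause — no clause boundary is crossed.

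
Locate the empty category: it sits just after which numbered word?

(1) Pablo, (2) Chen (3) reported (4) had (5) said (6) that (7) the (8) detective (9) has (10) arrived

The displaced element is "Pablo" (word 1).
It is linked across 1 clause boundary (Ø).
It functions as the subject of "said", so the gap sits immediately after word 3 ("reported").
Base order: Chen reported Pablo had said that the detective has arrived.

3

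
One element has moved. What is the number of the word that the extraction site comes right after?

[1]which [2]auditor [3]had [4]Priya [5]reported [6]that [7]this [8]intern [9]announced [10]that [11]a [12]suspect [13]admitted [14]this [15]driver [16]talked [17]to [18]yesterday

17

The displaced element is "which auditor" (word 2).
It is linked across 3 clause boundaries (that → that → Ø).
It functions as the object of the preposition "to" of "talked", so the gap sits immediately after word 17 ("to").
Base order: Priya had reported that this intern announced that a suspect admitted this driver talked to which auditor yesterday.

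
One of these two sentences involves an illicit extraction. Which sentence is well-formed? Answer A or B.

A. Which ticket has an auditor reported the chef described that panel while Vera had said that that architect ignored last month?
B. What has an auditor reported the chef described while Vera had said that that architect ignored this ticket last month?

In A, the wh-phrase is extracted from inside an adjunct island (introduced by "while"), which blocks movement.
In B, the extraction path crosses only that-complement boundaries, which are transparent.
So B is grammatical.

B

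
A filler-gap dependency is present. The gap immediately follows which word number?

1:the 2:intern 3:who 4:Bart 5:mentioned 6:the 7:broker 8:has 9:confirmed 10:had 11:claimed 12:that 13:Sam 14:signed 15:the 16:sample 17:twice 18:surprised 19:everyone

9

The displaced element is "the intern" (word 2).
It is linked across 2 clause boundaries (Ø → Ø).
It functions as the subject of "claimed", so the gap sits immediately after word 9 ("confirmed").
Base order: Bart mentioned the broker has confirmed that the intern had claimed that Sam signed the sample twice.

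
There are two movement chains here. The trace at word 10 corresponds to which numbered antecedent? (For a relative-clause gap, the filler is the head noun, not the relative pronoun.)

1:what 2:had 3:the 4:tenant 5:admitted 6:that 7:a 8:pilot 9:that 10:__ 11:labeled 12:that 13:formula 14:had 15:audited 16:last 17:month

8

The marked gap is inside the relative clause, the subject of "labeled".
Its filler is the head noun "pilot" (via "that"), at word 8.
(The other dependency links word 1 to a gap after word 15.)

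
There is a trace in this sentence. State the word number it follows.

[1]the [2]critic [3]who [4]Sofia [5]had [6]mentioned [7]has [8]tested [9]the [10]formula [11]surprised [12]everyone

The displaced element is "the critic" (word 2).
It is linked across 1 clause boundary (Ø).
It functions as the subject of "tested", so the gap sits immediately after word 6 ("mentioned").
Base order: Sofia had mentioned that the critic has tested the formula.

6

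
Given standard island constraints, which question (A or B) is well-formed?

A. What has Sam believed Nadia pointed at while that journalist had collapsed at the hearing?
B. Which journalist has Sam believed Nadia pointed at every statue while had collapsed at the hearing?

A

In B, the wh-phrase is extracted from inside an adjunct island (introduced by "while"), which blocks movement.
In A, the extraction path crosses only that-complement boundaries, which are transparent.
So A is grammatical.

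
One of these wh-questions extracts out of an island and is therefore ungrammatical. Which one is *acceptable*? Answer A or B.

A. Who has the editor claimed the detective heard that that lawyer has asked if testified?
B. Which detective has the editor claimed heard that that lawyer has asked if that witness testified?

B

In A, the wh-phrase is extracted from inside a wh-island (introduced by "if"), which blocks movement.
In B, the extraction path crosses only that-complement boundaries, which are transparent.
So B is grammatical.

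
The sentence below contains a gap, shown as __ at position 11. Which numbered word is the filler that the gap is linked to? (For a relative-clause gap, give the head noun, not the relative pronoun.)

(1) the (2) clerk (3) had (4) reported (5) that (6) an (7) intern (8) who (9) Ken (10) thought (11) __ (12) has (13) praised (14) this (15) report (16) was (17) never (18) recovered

7

The gap at 11 is the subject of "praised", inside a relative clause.
The relative pronoun is "who" (word 8); it is bound by the head noun immediately before it.
Its filler is the head noun "intern", at word 7.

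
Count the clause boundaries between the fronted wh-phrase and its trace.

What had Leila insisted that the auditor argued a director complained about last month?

2

"what" is extracted from the PP object of "complained".
Boundaries crossed, outermost first: [that], [Ø] — 2 in total.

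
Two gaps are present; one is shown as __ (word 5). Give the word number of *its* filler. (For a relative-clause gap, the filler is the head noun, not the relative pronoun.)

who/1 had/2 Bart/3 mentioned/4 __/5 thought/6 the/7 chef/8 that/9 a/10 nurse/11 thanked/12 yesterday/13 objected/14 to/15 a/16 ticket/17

1

The marked gap is the subject of "thought".
Its filler is the fronted wh-phrase "who", at word 1.
(The other dependency links word 8 to a gap after word 12.)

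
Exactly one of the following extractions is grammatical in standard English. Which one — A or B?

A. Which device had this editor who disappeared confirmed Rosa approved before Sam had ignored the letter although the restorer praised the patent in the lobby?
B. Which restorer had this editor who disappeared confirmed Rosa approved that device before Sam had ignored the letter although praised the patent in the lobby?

In B, the wh-phrase is extracted from inside an adjunct island (introduced by "before"), which blocks movement.
In A, the extraction path crosses only that-complement boundaries, which are transparent.
So A is grammatical.

A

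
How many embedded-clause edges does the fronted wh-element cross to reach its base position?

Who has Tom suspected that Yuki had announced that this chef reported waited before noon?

3

"who" is extracted from the subject of "waited".
Boundaries crossed, outermost first: [that], [that], [Ø] — 3 in total.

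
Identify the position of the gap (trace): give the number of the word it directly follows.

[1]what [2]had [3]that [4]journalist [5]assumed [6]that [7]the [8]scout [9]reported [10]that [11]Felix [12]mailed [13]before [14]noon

The displaced element is "what" (word 1).
It is linked across 2 clause boundaries (that → that).
It functions as the direct object of "mailed", so the gap sits immediately after word 12 ("mailed").
Base order: That journalist had assumed that the scout reported that Felix mailed what before noon.

12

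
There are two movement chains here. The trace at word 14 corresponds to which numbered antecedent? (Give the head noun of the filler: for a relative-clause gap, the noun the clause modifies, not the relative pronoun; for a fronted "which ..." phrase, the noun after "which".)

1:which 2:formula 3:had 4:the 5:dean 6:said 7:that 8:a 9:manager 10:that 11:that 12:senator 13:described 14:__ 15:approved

The marked gap is inside the relative clause, the direct object of "described".
Its filler is the head noun "manager" (via "that"), at word 9.
(The other dependency links word 2 to a gap after word 15.)

9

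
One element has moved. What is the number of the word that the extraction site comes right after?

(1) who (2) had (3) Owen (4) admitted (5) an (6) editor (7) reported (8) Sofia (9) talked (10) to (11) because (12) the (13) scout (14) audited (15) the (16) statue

10

The displaced element is "who" (word 1).
It is linked across 2 clause boundaries (Ø → Ø).
It functions as the object of the preposition "to" of "talked", so the gap sits immediately after word 10 ("to").
Base order: Owen had admitted an editor reported Sofia talked to who because the scout audited the statue.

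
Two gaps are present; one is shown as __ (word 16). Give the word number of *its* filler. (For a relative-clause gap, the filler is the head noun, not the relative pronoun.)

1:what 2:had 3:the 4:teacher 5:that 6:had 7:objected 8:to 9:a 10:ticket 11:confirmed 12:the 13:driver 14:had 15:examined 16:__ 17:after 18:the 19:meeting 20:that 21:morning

1

The marked gap is the direct object of "examined".
Its filler is the fronted wh-phrase "what", at word 1.
(The other dependency links word 4 to a gap after word 5.)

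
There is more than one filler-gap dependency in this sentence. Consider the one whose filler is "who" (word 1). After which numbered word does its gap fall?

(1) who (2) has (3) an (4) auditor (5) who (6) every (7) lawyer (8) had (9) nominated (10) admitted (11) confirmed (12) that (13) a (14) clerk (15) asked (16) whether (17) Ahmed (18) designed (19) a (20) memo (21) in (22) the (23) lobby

10

The displaced element is "who" (word 1).
It is linked across 1 clause boundary (Ø).
It functions as the subject of "confirmed", so the gap sits immediately after word 10 ("admitted").
Base order: An auditor who every lawyer had nominated has admitted who confirmed that a clerk asked whether Ahmed designed a memo in the lobby.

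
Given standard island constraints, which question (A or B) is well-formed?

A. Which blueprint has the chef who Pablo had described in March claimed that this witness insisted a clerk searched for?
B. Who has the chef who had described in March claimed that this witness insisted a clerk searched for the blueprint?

In B, the wh-phrase is extracted from inside a complex-NP island (relative clause) (introduced by "who"), which blocks movement.
In A, the extraction path crosses only that-complement boundaries, which are transparent.
So A is grammatical.

A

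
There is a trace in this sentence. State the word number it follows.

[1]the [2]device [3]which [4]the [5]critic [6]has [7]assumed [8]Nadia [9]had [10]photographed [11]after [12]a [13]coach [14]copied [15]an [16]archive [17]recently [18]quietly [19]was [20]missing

10

The displaced element is "the device" (word 2).
It is linked across 1 clause boundary (Ø).
It functions as the direct object of "photographed", so the gap sits immediately after word 10 ("photographed").
Base order: The critic has assumed Nadia had photographed the device after a coach copied an archive recently quietly.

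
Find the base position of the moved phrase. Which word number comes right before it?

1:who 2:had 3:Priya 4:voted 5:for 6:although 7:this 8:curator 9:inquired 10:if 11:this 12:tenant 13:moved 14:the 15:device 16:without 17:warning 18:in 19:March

5

The displaced element is "who" (word 1).
It functions as the object of the preposition "for" of "voted", so the gap sits immediately after word 5 ("for").
Base order: Priya had voted for who although this curator inquired if this tenant moved the device without warning in March.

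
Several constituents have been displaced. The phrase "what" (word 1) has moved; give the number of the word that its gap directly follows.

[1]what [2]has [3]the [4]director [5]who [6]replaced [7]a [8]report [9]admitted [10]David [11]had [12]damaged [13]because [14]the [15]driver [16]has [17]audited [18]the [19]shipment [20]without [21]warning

12

The displaced element is "what" (word 1).
It is linked across 1 clause boundary (Ø).
It functions as the direct object of "damaged", so the gap sits immediately after word 12 ("damaged").
Base order: The director who replaced a report has admitted David had damaged what because the driver has audited the shipment without warning.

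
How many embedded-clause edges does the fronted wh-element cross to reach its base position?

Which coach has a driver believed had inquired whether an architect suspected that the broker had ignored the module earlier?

1

"which coach" is extracted from the subject of "inquired".
Boundaries crossed, outermost first: [Ø] — 1 in total.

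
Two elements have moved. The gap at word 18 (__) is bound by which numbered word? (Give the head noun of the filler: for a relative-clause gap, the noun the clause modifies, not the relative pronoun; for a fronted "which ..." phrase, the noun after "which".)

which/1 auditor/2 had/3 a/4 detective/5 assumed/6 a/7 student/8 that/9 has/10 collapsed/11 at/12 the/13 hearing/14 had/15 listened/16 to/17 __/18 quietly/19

The marked gap is the object of the preposition "to" of "listened".
Its filler is the fronted wh-phrase "which auditor", at word 2.
(The other dependency links word 8 to a gap after word 9.)

2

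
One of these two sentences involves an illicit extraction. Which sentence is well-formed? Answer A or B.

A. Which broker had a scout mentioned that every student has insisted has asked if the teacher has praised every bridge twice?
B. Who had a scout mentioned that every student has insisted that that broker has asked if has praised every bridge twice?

A

In B, the wh-phrase is extracted from inside a wh-island (introduced by "if"), which blocks movement.
In A, the extraction path crosses only that-complement boundaries, which are transparent.
So A is grammatical.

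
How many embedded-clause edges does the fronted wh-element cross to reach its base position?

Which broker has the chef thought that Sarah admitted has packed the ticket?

2

"which broker" is extracted from the subject of "packed".
Boundaries crossed, outermost first: [that], [Ø] — 2 in total.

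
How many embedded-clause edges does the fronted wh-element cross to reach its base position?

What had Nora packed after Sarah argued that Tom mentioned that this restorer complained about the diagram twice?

"what" originates inside the matrix clause — no clause boundary is crossed.

0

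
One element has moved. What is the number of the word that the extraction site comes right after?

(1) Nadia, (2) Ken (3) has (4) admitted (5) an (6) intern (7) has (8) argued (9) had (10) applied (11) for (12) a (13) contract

8

The displaced element is "Nadia" (word 1).
It is linked across 2 clause boundaries (Ø → Ø).
It functions as the subject of "applied", so the gap sits immediately after word 8 ("argued").
Base order: Ken has admitted an intern has argued that Nadia had applied for a contract.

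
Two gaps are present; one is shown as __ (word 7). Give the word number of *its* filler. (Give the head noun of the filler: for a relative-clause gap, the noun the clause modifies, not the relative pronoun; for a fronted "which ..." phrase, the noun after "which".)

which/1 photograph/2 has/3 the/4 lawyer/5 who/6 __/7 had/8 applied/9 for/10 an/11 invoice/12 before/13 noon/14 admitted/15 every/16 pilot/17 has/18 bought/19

5

The marked gap is inside the relative clause, the subject of "applied".
Its filler is the head noun "lawyer" (via "who"), at word 5.
(The other dependency links word 2 to a gap after word 19.)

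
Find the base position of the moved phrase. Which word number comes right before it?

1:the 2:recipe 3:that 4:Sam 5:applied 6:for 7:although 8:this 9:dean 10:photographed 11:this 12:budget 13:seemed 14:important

6

The displaced element is "the recipe" (word 2).
It functions as the object of the preposition "for" of "applied", so the gap sits immediately after word 6 ("for").
Base order: Sam applied for the recipe although this dean photographed this budget.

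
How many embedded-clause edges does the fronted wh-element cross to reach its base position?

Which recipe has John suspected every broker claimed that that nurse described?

"which recipe" is extracted from the object of "described".
Boundaries crossed, outermost first: [Ø], [that] — 2 in total.

2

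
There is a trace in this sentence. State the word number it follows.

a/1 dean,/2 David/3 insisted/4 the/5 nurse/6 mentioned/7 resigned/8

7

The displaced element is "a dean" (word 2).
It is linked across 2 clause boundaries (Ø → Ø).
It functions as the subject of "resigned", so the gap sits immediately after word 7 ("mentioned").
Base order: David insisted the nurse mentioned a dean resigned.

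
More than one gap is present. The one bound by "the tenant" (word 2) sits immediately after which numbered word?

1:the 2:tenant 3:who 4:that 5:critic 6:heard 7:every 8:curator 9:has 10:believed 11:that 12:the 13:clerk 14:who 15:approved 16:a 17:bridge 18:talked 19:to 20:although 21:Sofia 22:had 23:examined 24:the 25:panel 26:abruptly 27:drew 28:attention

The displaced element is "the tenant" (word 2).
It is linked across 2 clause boundaries (Ø → that).
It functions as the object of the preposition "to" of "talked", so the gap sits immediately after word 19 ("to").
Base order: That critic heard every curator has believed that the clerk who approved a bridge talked to the tenant although Sofia had examined the panel abruptly.

19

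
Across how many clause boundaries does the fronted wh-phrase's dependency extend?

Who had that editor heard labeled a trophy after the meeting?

1

"who" is extracted from the subject of "labeled".
Boundaries crossed, outermost first: [Ø] — 1 in total.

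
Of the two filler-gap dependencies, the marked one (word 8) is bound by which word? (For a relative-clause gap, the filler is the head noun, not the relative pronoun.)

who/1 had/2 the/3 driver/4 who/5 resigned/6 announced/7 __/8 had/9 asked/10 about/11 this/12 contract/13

The marked gap is the subject of "asked".
Its filler is the fronted wh-phrase "who", at word 1.
(The other dependency links word 4 to a gap after word 5.)

1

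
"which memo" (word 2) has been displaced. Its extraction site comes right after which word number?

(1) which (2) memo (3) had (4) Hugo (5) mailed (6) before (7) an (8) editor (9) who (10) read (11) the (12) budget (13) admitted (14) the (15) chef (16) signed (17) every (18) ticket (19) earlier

5

The displaced element is "which memo" (word 2).
It functions as the direct object of "mailed", so the gap sits immediately after word 5 ("mailed").
Base order: Hugo had mailed which memo before an editor who read the budget admitted the chef signed every ticket earlier.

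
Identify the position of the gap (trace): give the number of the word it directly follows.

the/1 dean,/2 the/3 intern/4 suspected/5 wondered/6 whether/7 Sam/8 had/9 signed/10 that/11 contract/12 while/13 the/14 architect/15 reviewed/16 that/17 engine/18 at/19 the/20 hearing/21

5

The displaced element is "the dean" (word 2).
It is linked across 1 clause boundary (Ø).
It functions as the subject of "wondered", so the gap sits immediately after word 5 ("suspected").
Base order: The intern suspected that the dean wondered whether Sam had signed that contract while the architect reviewed that engine at the hearing.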